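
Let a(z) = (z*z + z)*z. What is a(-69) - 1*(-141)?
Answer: -323607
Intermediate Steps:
a(z) = z*(z + z²) (a(z) = (z² + z)*z = (z + z²)*z = z*(z + z²))
a(-69) - 1*(-141) = (-69)²*(1 - 69) - 1*(-141) = 4761*(-68) + 141 = -323748 + 141 = -323607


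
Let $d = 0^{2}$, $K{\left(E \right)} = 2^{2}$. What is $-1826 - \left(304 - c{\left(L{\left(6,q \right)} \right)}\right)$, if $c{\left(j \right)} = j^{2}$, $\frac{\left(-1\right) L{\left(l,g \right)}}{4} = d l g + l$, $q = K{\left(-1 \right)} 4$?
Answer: $-1554$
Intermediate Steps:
$K{\left(E \right)} = 4$
$q = 16$ ($q = 4 \cdot 4 = 16$)
$d = 0$
$L{\left(l,g \right)} = - 4 l$ ($L{\left(l,g \right)} = - 4 \left(0 l g + l\right) = - 4 \left(0 g + l\right) = - 4 \left(0 + l\right) = - 4 l$)
$-1826 - \left(304 - c{\left(L{\left(6,q \right)} \right)}\right) = -1826 - \left(304 - \left(\left(-4\right) 6\right)^{2}\right) = -1826 - \left(304 - \left(-24\right)^{2}\right) = -1826 - \left(304 - 576\right) = -1826 - -272 = -1826 + 272 = -1554$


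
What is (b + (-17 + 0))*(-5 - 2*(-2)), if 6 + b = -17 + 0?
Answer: 40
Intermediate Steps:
b = -23 (b = -6 + (-17 + 0) = -6 - 17 = -23)
(b + (-17 + 0))*(-5 - 2*(-2)) = (-23 + (-17 + 0))*(-5 - 2*(-2)) = (-23 - 17)*(-5 + 4) = -40*(-1) = 40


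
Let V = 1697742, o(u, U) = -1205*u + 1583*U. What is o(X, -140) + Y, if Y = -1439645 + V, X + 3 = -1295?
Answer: 1600567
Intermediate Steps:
X = -1298 (X = -3 - 1295 = -1298)
Y = 258097 (Y = -1439645 + 1697742 = 258097)
o(X, -140) + Y = (-1205*(-1298) + 1583*(-140)) + 258097 = (1564090 - 221620) + 258097 = 1342470 + 258097 = 1600567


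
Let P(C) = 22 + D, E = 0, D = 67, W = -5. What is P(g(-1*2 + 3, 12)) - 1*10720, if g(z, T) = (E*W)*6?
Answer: -10631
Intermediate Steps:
g(z, T) = 0 (g(z, T) = (0*(-5))*6 = 0*6 = 0)
P(C) = 89 (P(C) = 22 + 67 = 89)
P(g(-1*2 + 3, 12)) - 1*10720 = 89 - 1*10720 = 89 - 10720 = -10631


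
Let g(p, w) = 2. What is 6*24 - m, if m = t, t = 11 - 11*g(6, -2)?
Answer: 155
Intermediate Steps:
t = -11 (t = 11 - 11*2 = 11 - 22 = -11)
m = -11
6*24 - m = 6*24 - 1*(-11) = 144 + 11 = 155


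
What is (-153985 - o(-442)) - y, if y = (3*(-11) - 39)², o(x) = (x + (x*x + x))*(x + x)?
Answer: 171761151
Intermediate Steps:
o(x) = 2*x*(x² + 2*x) (o(x) = (x + (x² + x))*(2*x) = (x + (x + x²))*(2*x) = (x² + 2*x)*(2*x) = 2*x*(x² + 2*x))
y = 5184 (y = (-33 - 39)² = (-72)² = 5184)
(-153985 - o(-442)) - y = (-153985 - 2*(-442)²*(2 - 442)) - 1*5184 = (-153985 - 2*195364*(-440)) - 5184 = (-153985 - 1*(-171920320)) - 5184 = (-153985 + 171920320) - 5184 = 171766335 - 5184 = 171761151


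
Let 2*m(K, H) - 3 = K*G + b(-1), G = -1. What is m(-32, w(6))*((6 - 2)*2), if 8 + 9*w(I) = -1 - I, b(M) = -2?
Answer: 132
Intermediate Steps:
w(I) = -1 - I/9 (w(I) = -8/9 + (-1 - I)/9 = -8/9 + (-1/9 - I/9) = -1 - I/9)
m(K, H) = 1/2 - K/2 (m(K, H) = 3/2 + (K*(-1) - 2)/2 = 3/2 + (-K - 2)/2 = 3/2 + (-2 - K)/2 = 3/2 + (-1 - K/2) = 1/2 - K/2)
m(-32, w(6))*((6 - 2)*2) = (1/2 - 1/2*(-32))*((6 - 2)*2) = (1/2 + 16)*(4*2) = (33/2)*8 = 132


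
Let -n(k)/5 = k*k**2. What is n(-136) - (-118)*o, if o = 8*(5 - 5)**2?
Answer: 12577280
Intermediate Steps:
o = 0 (o = 8*0**2 = 8*0 = 0)
n(k) = -5*k**3 (n(k) = -5*k*k**2 = -5*k**3)
n(-136) - (-118)*o = -5*(-136)**3 - (-118)*0 = -5*(-2515456) - 1*0 = 12577280 + 0 = 12577280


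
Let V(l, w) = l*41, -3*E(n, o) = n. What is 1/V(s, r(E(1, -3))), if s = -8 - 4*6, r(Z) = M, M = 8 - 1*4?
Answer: -1/1312 ≈ -0.00076220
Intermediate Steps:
E(n, o) = -n/3
M = 4 (M = 8 - 4 = 4)
r(Z) = 4
s = -32 (s = -8 - 24 = -32)
V(l, w) = 41*l
1/V(s, r(E(1, -3))) = 1/(41*(-32)) = 1/(-1312) = -1/1312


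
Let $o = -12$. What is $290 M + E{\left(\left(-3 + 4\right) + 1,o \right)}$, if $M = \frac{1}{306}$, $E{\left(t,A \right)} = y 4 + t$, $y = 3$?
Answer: $\frac{2287}{153} \approx 14.948$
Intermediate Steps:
$E{\left(t,A \right)} = 12 + t$ ($E{\left(t,A \right)} = 3 \cdot 4 + t = 12 + t$)
$M = \frac{1}{306} \approx 0.003268$
$290 M + E{\left(\left(-3 + 4\right) + 1,o \right)} = 290 \cdot \frac{1}{306} + \left(12 + \left(\left(-3 + 4\right) + 1\right)\right) = \frac{145}{153} + \left(12 + \left(1 + 1\right)\right) = \frac{145}{153} + \left(12 + 2\right) = \frac{145}{153} + 14 = \frac{2287}{153}$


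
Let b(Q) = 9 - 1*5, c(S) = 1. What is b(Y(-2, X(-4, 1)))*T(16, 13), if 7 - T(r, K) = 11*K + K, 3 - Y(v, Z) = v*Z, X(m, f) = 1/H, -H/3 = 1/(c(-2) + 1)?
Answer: -596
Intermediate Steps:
H = -3/2 (H = -3/(1 + 1) = -3/2 ≈ -1.5000)
X(m, f) = -2/3 (X(m, f) = 1/(-3/2) = -2/3)
Y(v, Z) = 3 - Z*v (Y(v, Z) = 3 - v*Z = 3 - Z*v)
b(Q) = 4 (b(Q) = 9 - 5 = 4)
T(r, K) = 7 - 12*K (T(r, K) = 7 - (11*K + K) = 7 - 12*K)
b(Y(-2, X(-4, 1)))*T(16, 13) = 4*(7 - 12*13) = 4*(7 - 156) = 4*(-149) = -596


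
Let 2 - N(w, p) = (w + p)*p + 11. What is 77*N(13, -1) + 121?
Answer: 352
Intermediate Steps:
N(w, p) = -9 - p*(p + w) (N(w, p) = 2 - ((w + p)*p + 11) = 2 - ((p + w)*p + 11) = 2 - (p*(p + w) + 11) = 2 - (11 + p*(p + w)) = 2 + (-11 - p*(p + w)) = -9 - p*(p + w))
77*N(13, -1) + 121 = 77*(-9 - 1*(-1)² - 1*(-1)*13) + 121 = 77*(-9 - 1*1 + 13) + 121 = 77*(-9 - 1 + 13) + 121 = 77*3 + 121 = 231 + 121 = 352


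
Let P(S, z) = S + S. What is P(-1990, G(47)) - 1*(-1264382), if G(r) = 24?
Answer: 1260402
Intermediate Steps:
P(S, z) = 2*S
P(-1990, G(47)) - 1*(-1264382) = 2*(-1990) - 1*(-1264382) = -3980 + 1264382 = 1260402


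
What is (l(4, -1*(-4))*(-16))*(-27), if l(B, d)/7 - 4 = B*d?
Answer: 60480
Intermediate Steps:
l(B, d) = 28 + 7*B*d (l(B, d) = 28 + 7*(B*d) = 28 + 7*B*d)
(l(4, -1*(-4))*(-16))*(-27) = ((28 + 7*4*(-1*(-4)))*(-16))*(-27) = ((28 + 7*4*4)*(-16))*(-27) = ((28 + 112)*(-16))*(-27) = (140*(-16))*(-27) = -2240*(-27) = 60480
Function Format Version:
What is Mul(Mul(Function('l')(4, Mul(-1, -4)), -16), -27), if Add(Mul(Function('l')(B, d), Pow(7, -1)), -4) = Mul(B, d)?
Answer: 60480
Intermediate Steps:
Function('l')(B, d) = Add(28, Mul(7, B, d)) (Function('l')(B, d) = Add(28, Mul(7, Mul(B, d))) = Add(28, Mul(7, B, d)))
Mul(Mul(Function('l')(4, Mul(-1, -4)), -16), -27) = Mul(Mul(Add(28, Mul(7, 4, Mul(-1, -4))), -16), -27) = Mul(Mul(Add(28, Mul(7, 4, 4)), -16), -27) = Mul(Mul(Add(28, 112), -16), -27) = Mul(Mul(140, -16), -27) = Mul(-2240, -27) = 60480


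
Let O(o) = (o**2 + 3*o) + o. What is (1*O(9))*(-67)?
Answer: -7839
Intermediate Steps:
O(o) = o**2 + 4*o
(1*O(9))*(-67) = (1*(9*(4 + 9)))*(-67) = (1*(9*13))*(-67) = (1*117)*(-67) = 117*(-67) = -7839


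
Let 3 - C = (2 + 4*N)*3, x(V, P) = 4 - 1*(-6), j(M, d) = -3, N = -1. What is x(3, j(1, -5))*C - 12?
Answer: 78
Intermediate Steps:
x(V, P) = 10 (x(V, P) = 4 + 6 = 10)
C = 9 (C = 3 - (2 + 4*(-1))*3 = 3 - (2 - 4)*3 = 3 - (-2)*3 = 3 - 1*(-6) = 3 + 6 = 9)
x(3, j(1, -5))*C - 12 = 10*9 - 12 = 90 - 12 = 78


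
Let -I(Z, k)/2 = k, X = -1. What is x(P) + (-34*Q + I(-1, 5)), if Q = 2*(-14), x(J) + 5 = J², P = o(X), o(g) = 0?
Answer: 937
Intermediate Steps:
I(Z, k) = -2*k
P = 0
x(J) = -5 + J²
Q = -28
x(P) + (-34*Q + I(-1, 5)) = (-5 + 0²) + (-34*(-28) - 2*5) = (-5 + 0) + (952 - 10) = -5 + 942 = 937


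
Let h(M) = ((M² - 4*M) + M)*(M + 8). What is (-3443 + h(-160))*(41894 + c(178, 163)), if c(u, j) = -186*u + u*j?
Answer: -149975393400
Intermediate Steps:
h(M) = (8 + M)*(M² - 3*M) (h(M) = (M² - 3*M)*(8 + M) = (8 + M)*(M² - 3*M))
c(u, j) = -186*u + j*u
(-3443 + h(-160))*(41894 + c(178, 163)) = (-3443 - 160*(-24 + (-160)² + 5*(-160)))*(41894 + 178*(-186 + 163)) = (-3443 - 160*(-24 + 25600 - 800))*(41894 + 178*(-23)) = (-3443 - 160*24776)*(41894 - 4094) = (-3443 - 3964160)*37800 = -3967603*37800 = -149975393400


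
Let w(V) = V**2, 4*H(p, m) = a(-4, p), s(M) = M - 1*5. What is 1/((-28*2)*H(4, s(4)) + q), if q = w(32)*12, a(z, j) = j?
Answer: 1/12232 ≈ 8.1753e-5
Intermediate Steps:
s(M) = -5 + M (s(M) = M - 5 = -5 + M)
H(p, m) = p/4
q = 12288 (q = 32**2*12 = 1024*12 = 12288)
1/((-28*2)*H(4, s(4)) + q) = 1/((-28*2)*((1/4)*4) + 12288) = 1/(-56*1 + 12288) = 1/(-56 + 12288) = 1/12232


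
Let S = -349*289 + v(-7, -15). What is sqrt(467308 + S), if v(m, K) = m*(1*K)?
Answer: 6*sqrt(10182) ≈ 605.44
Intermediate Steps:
v(m, K) = K*m (v(m, K) = m*K = K*m)
S = -100756 (S = -349*289 - 15*(-7) = -100861 + 105 = -100756)
sqrt(467308 + S) = sqrt(467308 - 100756) = sqrt(366552) = 6*sqrt(10182)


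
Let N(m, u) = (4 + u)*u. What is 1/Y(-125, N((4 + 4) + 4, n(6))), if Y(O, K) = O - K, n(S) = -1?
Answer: -1/122 ≈ -0.0081967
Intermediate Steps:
N(m, u) = u*(4 + u)
1/Y(-125, N((4 + 4) + 4, n(6))) = 1/(-125 - (-1)*(4 - 1)) = 1/(-125 - (-1)*3) = 1/(-125 - 1*(-3)) = 1/(-125 + 3) = 1/(-122) = -1/122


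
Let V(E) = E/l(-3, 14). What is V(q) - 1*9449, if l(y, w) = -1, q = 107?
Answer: -9556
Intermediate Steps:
V(E) = -E (V(E) = E/(-1) = E*(-1) = -E)
V(q) - 1*9449 = -1*107 - 1*9449 = -107 - 9449 = -9556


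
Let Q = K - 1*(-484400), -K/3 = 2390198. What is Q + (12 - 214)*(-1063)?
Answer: -6471468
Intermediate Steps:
K = -7170594 (K = -3*2390198 = -7170594)
Q = -6686194 (Q = -7170594 - 1*(-484400) = -7170594 + 484400 = -6686194)
Q + (12 - 214)*(-1063) = -6686194 + (12 - 214)*(-1063) = -6686194 - 202*(-1063) = -6686194 + 214726 = -6471468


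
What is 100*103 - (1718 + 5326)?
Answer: 3256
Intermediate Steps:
100*103 - (1718 + 5326) = 10300 - 1*7044 = 10300 - 7044 = 3256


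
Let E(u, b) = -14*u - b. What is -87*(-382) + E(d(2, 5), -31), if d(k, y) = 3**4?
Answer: 32131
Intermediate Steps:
d(k, y) = 81
E(u, b) = -b - 14*u
-87*(-382) + E(d(2, 5), -31) = -87*(-382) + (-1*(-31) - 14*81) = 33234 + (31 - 1134) = 33234 - 1103 = 32131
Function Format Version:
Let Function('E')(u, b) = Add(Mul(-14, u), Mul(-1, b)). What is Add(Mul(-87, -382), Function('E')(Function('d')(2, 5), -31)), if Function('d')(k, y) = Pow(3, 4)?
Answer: 32131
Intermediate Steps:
Function('d')(k, y) = 81
Function('E')(u, b) = Add(Mul(-1, b), Mul(-14, u))
Add(Mul(-87, -382), Function('E')(Function('d')(2, 5), -31)) = Add(Mul(-87, -382), Add(Mul(-1, -31), Mul(-14, 81))) = Add(33234, Add(31, -1134)) = Add(33234, -1103) = 32131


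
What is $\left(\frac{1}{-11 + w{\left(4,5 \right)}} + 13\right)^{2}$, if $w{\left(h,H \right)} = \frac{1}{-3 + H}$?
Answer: $\frac{73441}{441} \approx 166.53$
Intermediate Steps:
$\left(\frac{1}{-11 + w{\left(4,5 \right)}} + 13\right)^{2} = \left(\frac{1}{-11 + \frac{1}{-3 + 5}} + 13\right)^{2} = \left(\frac{1}{-11 + \frac{1}{2}} + 13\right)^{2} = \left(\frac{1}{- \frac{21}{2}} + 13\right)^{2} = \left(- \frac{2}{21} + 13\right)^{2} = \left(\frac{271}{21}\right)^{2} = \frac{73441}{441}$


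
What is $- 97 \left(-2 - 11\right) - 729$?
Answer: $532$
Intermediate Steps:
$- 97 \left(-2 - 11\right) - 729 = \left(-97\right) \left(-13\right) - 729 = 1261 - 729 = 532$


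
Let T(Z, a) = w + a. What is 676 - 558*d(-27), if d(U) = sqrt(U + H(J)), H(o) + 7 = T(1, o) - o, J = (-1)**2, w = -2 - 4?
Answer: 676 - 1116*I*sqrt(10) ≈ 676.0 - 3529.1*I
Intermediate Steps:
w = -6
T(Z, a) = -6 + a
J = 1
H(o) = -13 (H(o) = -7 + ((-6 + o) - o) = -7 - 6 = -13)
d(U) = sqrt(-13 + U) (d(U) = sqrt(U - 13) = sqrt(-13 + U))
676 - 558*d(-27) = 676 - 558*sqrt(-13 - 27) = 676 - 1116*I*sqrt(10)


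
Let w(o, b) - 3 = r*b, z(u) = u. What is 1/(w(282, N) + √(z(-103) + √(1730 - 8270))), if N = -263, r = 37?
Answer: -1/(9728 - √(-103 + 2*I*√1635)) ≈ -0.00010284 - 1.1438e-7*I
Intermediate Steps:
w(o, b) = 3 + 37*b
1/(w(282, N) + √(z(-103) + √(1730 - 8270))) = 1/((3 + 37*(-263)) + √(-103 + √(1730 - 8270))) = 1/((3 - 9731) + √(-103 + √(-6540))) = 1/(-9728 + √(-103 + 2*I*√1635))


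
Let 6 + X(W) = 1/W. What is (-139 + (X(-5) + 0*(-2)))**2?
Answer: 527076/25 ≈ 21083.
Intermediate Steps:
X(W) = -6 + 1/W
(-139 + (X(-5) + 0*(-2)))**2 = (-139 + ((-6 + 1/(-5)) + 0*(-2)))**2 = (-139 + ((-6 - 1/5) + 0))**2 = (-139 + (-31/5 + 0))**2 = (-139 - 31/5)**2 = (-726/5)**2 = 527076/25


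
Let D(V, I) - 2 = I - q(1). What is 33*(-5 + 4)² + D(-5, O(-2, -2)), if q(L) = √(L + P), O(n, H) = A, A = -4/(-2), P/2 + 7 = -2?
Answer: 37 - I*√17 ≈ 37.0 - 4.1231*I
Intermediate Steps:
P = -18 (P = -14 + 2*(-2) = -14 - 4 = -18)
A = 2 (A = -4*(-½) = 2)
O(n, H) = 2
q(L) = √(-18 + L) (q(L) = √(L - 18) = √(-18 + L))
D(V, I) = 2 + I - I*√17 (D(V, I) = 2 + (I - √(-18 + 1)) = 2 + (I - √(-17)) = 2 + (I - I*√17) = 2 + I - I*√17)
33*(-5 + 4)² + D(-5, O(-2, -2)) = 33*(-5 + 4)² + (2 + 2 - I*√17) = 33*(-1)² + (4 - I*√17) = 33*1 + (4 - I*√17) = 33 + (4 - I*√17) = 37 - I*√17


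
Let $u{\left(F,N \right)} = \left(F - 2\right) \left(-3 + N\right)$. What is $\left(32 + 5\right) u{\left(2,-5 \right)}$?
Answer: $0$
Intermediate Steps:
$u{\left(F,N \right)} = \left(-3 + N\right) \left(-2 + F\right)$ ($u{\left(F,N \right)} = \left(-2 + F\right) \left(-3 + N\right) = \left(-3 + N\right) \left(-2 + F\right)$)
$\left(32 + 5\right) u{\left(2,-5 \right)} = \left(32 + 5\right) \left(6 - 6 - -10 + 2 \left(-5\right)\right) = 37 \left(6 - 6 + 10 - 10\right) = 37 \cdot 0 = 0$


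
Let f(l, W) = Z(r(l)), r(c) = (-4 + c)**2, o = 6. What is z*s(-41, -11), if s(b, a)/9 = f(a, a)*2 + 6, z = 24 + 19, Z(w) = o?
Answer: 6966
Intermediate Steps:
Z(w) = 6
z = 43
f(l, W) = 6
s(b, a) = 162 (s(b, a) = 9*(6*2 + 6) = 9*(12 + 6) = 9*18 = 162)
z*s(-41, -11) = 43*162 = 6966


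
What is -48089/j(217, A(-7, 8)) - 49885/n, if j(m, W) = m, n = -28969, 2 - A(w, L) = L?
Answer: -1382265196/6286273 ≈ -219.89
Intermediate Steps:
A(w, L) = 2 - L
-48089/j(217, A(-7, 8)) - 49885/n = -48089/217 - 49885/(-28969) = -48089*1/217 - 49885*(-1/28969) = -48089/217 + 49885/28969 = -1382265196/6286273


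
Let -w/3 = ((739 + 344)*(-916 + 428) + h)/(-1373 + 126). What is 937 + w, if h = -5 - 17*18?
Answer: -14414/43 ≈ -335.21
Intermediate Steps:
h = -311 (h = -5 - 306 = -311)
w = -54705/43 (w = -3*((739 + 344)*(-916 + 428) - 311)/(-1373 + 126) = -3*(1083*(-488) - 311)/(-1247) = -3*(-528504 - 311)*(-1)/1247 = -(-1586445)*(-1)/1247 = -3*18235/43 = -54705/43 ≈ -1272.2)
937 + w = 937 - 54705/43 = -14414/43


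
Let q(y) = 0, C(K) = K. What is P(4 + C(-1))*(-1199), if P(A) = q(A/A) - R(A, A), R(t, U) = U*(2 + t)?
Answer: 17985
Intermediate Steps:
P(A) = -A*(2 + A) (P(A) = 0 - A*(2 + A) = -A*(2 + A))
P(4 + C(-1))*(-1199) = -(4 - 1)*(2 + (4 - 1))*(-1199) = -1*3*(2 + 3)*(-1199) = -1*3*5*(-1199) = -15*(-1199) = 17985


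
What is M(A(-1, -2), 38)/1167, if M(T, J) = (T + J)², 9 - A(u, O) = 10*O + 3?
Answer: 4096/1167 ≈ 3.5099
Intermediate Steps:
A(u, O) = 6 - 10*O (A(u, O) = 9 - (10*O + 3) = 9 - (3 + 10*O) = 9 + (-3 - 10*O) = 6 - 10*O)
M(T, J) = (J + T)²
M(A(-1, -2), 38)/1167 = (38 + (6 - 10*(-2)))²/1167 = (38 + (6 + 20))²*(1/1167) = (38 + 26)²*(1/1167) = 64²*(1/1167) = 4096*(1/1167) = 4096/1167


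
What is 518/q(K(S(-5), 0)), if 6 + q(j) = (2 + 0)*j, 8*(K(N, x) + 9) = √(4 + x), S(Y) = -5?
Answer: -1036/47 ≈ -22.043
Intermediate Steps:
K(N, x) = -9 + √(4 + x)/8
q(j) = -6 + 2*j (q(j) = -6 + (2 + 0)*j = -6 + 2*j)
518/q(K(S(-5), 0)) = 518/(-6 + 2*(-9 + √(4 + 0)/8)) = 518/(-6 + 2*(-9 + √4/8)) = 518/(-6 + 2*(-9 + (⅛)*2)) = 518/(-6 + 2*(-9 + ¼)) = 518/(-6 + 2*(-35/4)) = 518/(-6 - 35/2) = 518/(-47/2) = 518*(-2/47) = -1036/47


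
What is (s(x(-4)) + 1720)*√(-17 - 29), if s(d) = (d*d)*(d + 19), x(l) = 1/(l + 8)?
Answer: 110157*I*√46/64 ≈ 11674.0*I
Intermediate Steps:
x(l) = 1/(8 + l)
s(d) = d²*(19 + d)
(s(x(-4)) + 1720)*√(-17 - 29) = ((1/(8 - 4))²*(19 + 1/(8 - 4)) + 1720)*√(-17 - 29) = ((1/4)²*(19 + 1/4) + 1720)*√(-46) = ((¼)²*(19 + ¼) + 1720)*(I*√46) = ((1/16)*(77/4) + 1720)*(I*√46) = (77/64 + 1720)*(I*√46) = 110157*(I*√46)/64 = 110157*I*√46/64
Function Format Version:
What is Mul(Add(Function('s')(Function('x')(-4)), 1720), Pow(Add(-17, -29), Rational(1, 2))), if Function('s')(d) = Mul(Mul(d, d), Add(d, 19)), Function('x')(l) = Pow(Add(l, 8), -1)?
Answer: Mul(Rational(110157, 64), I, Pow(46, Rational(1, 2))) ≈ Mul(11674., I)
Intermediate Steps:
Function('x')(l) = Pow(Add(8, l), -1)
Function('s')(d) = Mul(Pow(d, 2), Add(19, d))
Mul(Add(Function('s')(Function('x')(-4)), 1720), Pow(Add(-17, -29), Rational(1, 2))) = Mul(Add(Mul(Pow(Pow(Add(8, -4), -1), 2), Add(19, Pow(Add(8, -4), -1))), 1720), Pow(Add(-17, -29), Rational(1, 2))) = Mul(Add(Mul(Pow(Pow(4, -1), 2), Add(19, Pow(4, -1))), 1720), Pow(-46, Rational(1, 2))) = Mul(Add(Mul(Pow(Rational(1, 4), 2), Add(19, Rational(1, 4))), 1720), Mul(I, Pow(46, Rational(1, 2)))) = Mul(Add(Mul(Rational(1, 16), Rational(77, 4)), 1720), Mul(I, Pow(46, Rational(1, 2)))) = Mul(Add(Rational(77, 64), 1720), Mul(I, Pow(46, Rational(1, 2)))) = Mul(Rational(110157, 64), Mul(I, Pow(46, Rational(1, 2)))) = Mul(Rational(110157, 64), I, Pow(46, Rational(1, 2)))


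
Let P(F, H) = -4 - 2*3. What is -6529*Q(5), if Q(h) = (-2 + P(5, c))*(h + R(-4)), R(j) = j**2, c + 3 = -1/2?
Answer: 1645308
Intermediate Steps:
c = -7/2 (c = -3 - 1/2 = -7/2 ≈ -3.5000)
P(F, H) = -10 (P(F, H) = -4 - 6 = -10)
Q(h) = -192 - 12*h (Q(h) = (-2 - 10)*(h + (-4)**2) = -12*(h + 16) = -12*(16 + h) = -192 - 12*h)
-6529*Q(5) = -6529*(-192 - 12*5) = -6529*(-192 - 60) = -6529*(-252) = 1645308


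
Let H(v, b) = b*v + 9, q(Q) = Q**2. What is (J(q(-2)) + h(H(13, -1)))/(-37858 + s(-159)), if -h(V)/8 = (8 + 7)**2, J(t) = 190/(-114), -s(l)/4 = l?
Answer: 5405/111666 ≈ 0.048403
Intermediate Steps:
s(l) = -4*l
J(t) = -5/3 (J(t) = 190*(-1/114) = -5/3)
H(v, b) = 9 + b*v
h(V) = -1800 (h(V) = -8*(8 + 7)**2 = -8*15**2 = -8*225 = -1800)
(J(q(-2)) + h(H(13, -1)))/(-37858 + s(-159)) = (-5/3 - 1800)/(-37858 - 4*(-159)) = -5405/(3*(-37858 + 636)) = -5405/3/(-37222) = -5405/3*(-1/37222) = 5405/111666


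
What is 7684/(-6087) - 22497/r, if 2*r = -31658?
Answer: 15309203/96351123 ≈ 0.15889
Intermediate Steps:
r = -15829 (r = (1/2)*(-31658) = -15829)
7684/(-6087) - 22497/r = 7684/(-6087) - 22497/(-15829) = 7684*(-1/6087) - 22497*(-1/15829) = -7684/6087 + 22497/15829 = 15309203/96351123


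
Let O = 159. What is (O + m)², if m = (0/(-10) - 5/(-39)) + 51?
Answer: 67158025/1521 ≈ 44154.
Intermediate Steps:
m = 1994/39 (m = (0*(-⅒) - 5*(-1/39)) + 51 = (0 + 5/39) + 51 = 5/39 + 51 = 1994/39 ≈ 51.128)
(O + m)² = (159 + 1994/39)² = (8195/39)² = 67158025/1521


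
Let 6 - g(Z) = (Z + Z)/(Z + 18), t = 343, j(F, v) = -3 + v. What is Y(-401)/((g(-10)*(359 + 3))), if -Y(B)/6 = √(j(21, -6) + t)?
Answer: -6*√334/3077 ≈ -0.035637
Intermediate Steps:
g(Z) = 6 - 2*Z/(18 + Z) (g(Z) = 6 - (Z + Z)/(Z + 18) = 6 - 2*Z/(18 + Z))
Y(B) = -6*√334 (Y(B) = -6*√((-3 - 6) + 343) = -6*√(-9 + 343) = -6*√334)
Y(-401)/((g(-10)*(359 + 3))) = (-6*√334)/(((4*(27 - 10)/(18 - 10))*(359 + 3))) = (-6*√334)/(((4*17/8)*362)) = (-6*√334)/(((4*(⅛)*17)*362)) = (-6*√334)/(((17/2)*362)) = -6*√334/3077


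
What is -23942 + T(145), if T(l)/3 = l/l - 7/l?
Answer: -3471176/145 ≈ -23939.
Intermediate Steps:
T(l) = 3 - 21/l (T(l) = 3*(l/l - 7/l) = 3*(1 - 7/l) = 3 - 21/l)
-23942 + T(145) = -23942 + (3 - 21/145) = -23942 + 414/145 = -3471176/145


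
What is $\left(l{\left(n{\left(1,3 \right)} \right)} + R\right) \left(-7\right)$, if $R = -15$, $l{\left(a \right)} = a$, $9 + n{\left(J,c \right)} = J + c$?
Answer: $140$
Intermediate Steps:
$n{\left(J,c \right)} = -9 + J + c$ ($n{\left(J,c \right)} = -9 + \left(J + c\right) = -9 + J + c$)
$\left(l{\left(n{\left(1,3 \right)} \right)} + R\right) \left(-7\right) = \left(\left(-9 + 1 + 3\right) - 15\right) \left(-7\right) = \left(-5 - 15\right) \left(-7\right) = \left(-20\right) \left(-7\right) = 140$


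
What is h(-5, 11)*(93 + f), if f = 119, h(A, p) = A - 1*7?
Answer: -2544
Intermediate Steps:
h(A, p) = -7 + A (h(A, p) = A - 7 = -7 + A)
h(-5, 11)*(93 + f) = (-7 - 5)*(93 + 119) = -12*212 = -2544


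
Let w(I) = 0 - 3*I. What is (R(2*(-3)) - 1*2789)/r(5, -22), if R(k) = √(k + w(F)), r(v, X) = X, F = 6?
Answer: 2789/22 - I*√6/11 ≈ 126.77 - 0.22268*I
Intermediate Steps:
w(I) = -3*I
R(k) = √(-18 + k) (R(k) = √(k - 3*6) = √(k - 18) = √(-18 + k))
(R(2*(-3)) - 1*2789)/r(5, -22) = (√(-18 + 2*(-3)) - 1*2789)/(-22) = (√(-18 - 6) - 2789)*(-1/22) = (√(-24) - 2789)*(-1/22) = (2*I*√6 - 2789)*(-1/22) = (-2789 + 2*I*√6)*(-1/22) = 2789/22 - I*√6/11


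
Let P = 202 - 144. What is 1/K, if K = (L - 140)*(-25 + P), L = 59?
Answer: -1/2673 ≈ -0.00037411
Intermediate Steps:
P = 58
K = -2673 (K = (59 - 140)*(-25 + 58) = -81*33 = -2673)
1/K = 1/(-2673) = -1/2673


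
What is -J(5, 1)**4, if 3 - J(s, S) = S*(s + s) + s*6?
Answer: -1874161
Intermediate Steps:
J(s, S) = 3 - 6*s - 2*S*s (J(s, S) = 3 - (S*(s + s) + s*6) = 3 - (S*(2*s) + 6*s) = 3 - (2*S*s + 6*s) = 3 - (6*s + 2*S*s) = 3 + (-6*s - 2*S*s) = 3 - 6*s - 2*S*s)
-J(5, 1)**4 = -(3 - 6*5 - 2*1*5)**4 = -(3 - 30 - 10)**4 = -1*(-37)**4 = -1*1874161 = -1874161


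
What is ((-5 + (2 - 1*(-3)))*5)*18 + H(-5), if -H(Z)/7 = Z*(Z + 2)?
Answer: -105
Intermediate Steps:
H(Z) = -7*Z*(2 + Z) (H(Z) = -7*Z*(Z + 2) = -7*Z*(2 + Z))
((-5 + (2 - 1*(-3)))*5)*18 + H(-5) = ((-5 + (2 - 1*(-3)))*5)*18 - 7*(-5)*(2 - 5) = ((-5 + (2 + 3))*5)*18 - 7*(-5)*(-3) = ((-5 + 5)*5)*18 - 105 = (0*5)*18 - 105 = 0*18 - 105 = 0 - 105 = -105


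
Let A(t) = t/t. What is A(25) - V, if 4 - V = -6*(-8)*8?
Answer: 381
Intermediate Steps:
A(t) = 1
V = -380 (V = 4 - (-6*(-8))*8 = 4 - 48*8 = 4 - 1*384 = 4 - 384 = -380)
A(25) - V = 1 - 1*(-380) = 1 + 380 = 381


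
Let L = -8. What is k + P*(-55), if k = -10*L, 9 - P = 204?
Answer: 10805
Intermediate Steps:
P = -195 (P = 9 - 1*204 = 9 - 204 = -195)
k = 80 (k = -10*(-8) = 80)
k + P*(-55) = 80 - 195*(-55) = 80 + 10725 = 10805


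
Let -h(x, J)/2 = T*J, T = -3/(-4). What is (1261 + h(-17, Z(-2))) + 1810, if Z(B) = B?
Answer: 3074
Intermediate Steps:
T = ¾ (T = -3*(-¼) = ¾ ≈ 0.75000)
h(x, J) = -3*J/2
(1261 + h(-17, Z(-2))) + 1810 = (1261 - 3/2*(-2)) + 1810 = (1261 + 3) + 1810 = 1264 + 1810 = 3074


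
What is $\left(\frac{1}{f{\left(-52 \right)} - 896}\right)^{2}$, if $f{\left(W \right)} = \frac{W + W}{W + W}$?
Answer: $\frac{1}{801025} \approx 1.2484 \cdot 10^{-6}$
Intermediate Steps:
$f{\left(W \right)} = 1$ ($f{\left(W \right)} = \frac{2 W}{2 W} = 2 W \frac{1}{2 W} = 1$)
$\left(\frac{1}{f{\left(-52 \right)} - 896}\right)^{2} = \left(\frac{1}{1 - 896}\right)^{2} = \left(\frac{1}{-895}\right)^{2} = \left(- \frac{1}{895}\right)^{2} = \frac{1}{801025}$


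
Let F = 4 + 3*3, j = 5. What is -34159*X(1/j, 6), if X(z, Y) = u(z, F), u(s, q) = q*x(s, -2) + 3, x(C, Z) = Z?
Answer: 785657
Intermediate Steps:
F = 13 (F = 4 + 9 = 13)
u(s, q) = 3 - 2*q (u(s, q) = q*(-2) + 3 = -2*q + 3 = 3 - 2*q)
X(z, Y) = -23 (X(z, Y) = 3 - 2*13 = 3 - 26 = -23)
-34159*X(1/j, 6) = -34159*(-23) = 785657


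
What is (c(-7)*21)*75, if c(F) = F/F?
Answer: 1575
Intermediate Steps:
c(F) = 1
(c(-7)*21)*75 = (1*21)*75 = 21*75 = 1575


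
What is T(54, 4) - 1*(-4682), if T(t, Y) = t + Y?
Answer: 4740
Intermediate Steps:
T(t, Y) = Y + t
T(54, 4) - 1*(-4682) = (4 + 54) - 1*(-4682) = 58 + 4682 = 4740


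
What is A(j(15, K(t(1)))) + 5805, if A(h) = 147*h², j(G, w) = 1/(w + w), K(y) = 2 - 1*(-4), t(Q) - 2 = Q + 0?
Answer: 278689/48 ≈ 5806.0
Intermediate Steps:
t(Q) = 2 + Q (t(Q) = 2 + (Q + 0) = 2 + Q)
K(y) = 6 (K(y) = 2 + 4 = 6)
j(G, w) = 1/(2*w)
A(j(15, K(t(1)))) + 5805 = 147*((½)/6)² + 5805 = 147*((½)*(⅙))² + 5805 = 147*(1/12)² + 5805 = 147*(1/144) + 5805 = 49/48 + 5805 = 278689/48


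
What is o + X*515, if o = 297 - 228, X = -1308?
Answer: -673551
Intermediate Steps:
o = 69
o + X*515 = 69 - 1308*515 = 69 - 673620 = -673551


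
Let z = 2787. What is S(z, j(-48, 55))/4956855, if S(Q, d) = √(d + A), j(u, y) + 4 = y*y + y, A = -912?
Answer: 2*√541/4956855 ≈ 9.3847e-6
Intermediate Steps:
j(u, y) = -4 + y + y² (j(u, y) = -4 + (y*y + y) = -4 + (y² + y) = -4 + (y + y²) = -4 + y + y²)
S(Q, d) = √(-912 + d) (S(Q, d) = √(d - 912) = √(-912 + d))
S(z, j(-48, 55))/4956855 = √(-912 + (-4 + 55 + 55²))/4956855 = √(-912 + (-4 + 55 + 3025))*(1/4956855) = √(-912 + 3076)*(1/4956855) = √2164*(1/4956855) = (2*√541)*(1/4956855) = 2*√541/4956855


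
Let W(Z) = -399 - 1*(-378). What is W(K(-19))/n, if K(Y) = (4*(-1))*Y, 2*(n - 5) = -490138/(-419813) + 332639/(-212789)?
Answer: -31528795926/7209795655 ≈ -4.3730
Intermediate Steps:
n = 50468569585/10509598642 (n = 5 + (-490138/(-419813) + 332639/(-212789))/2 = 5 + (-490138*(-1/419813) + 332639*(-1/212789))/2 = 5 + (490138/419813 - 19567/12517)/2 = 5 + (½)*(-2079423625/5254799321) = 5 - 2079423625/10509598642 = 50468569585/10509598642 ≈ 4.8021)
K(Y) = -4*Y
W(Z) = -21 (W(Z) = -399 + 378 = -21)
W(K(-19))/n = -21/50468569585/10509598642 = -21*10509598642/50468569585 = -31528795926/7209795655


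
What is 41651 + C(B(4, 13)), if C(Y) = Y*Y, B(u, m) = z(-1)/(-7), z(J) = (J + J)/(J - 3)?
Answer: 8163597/196 ≈ 41651.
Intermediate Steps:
z(J) = 2*J/(-3 + J) (z(J) = (2*J)/(-3 + J) = 2*J/(-3 + J))
B(u, m) = -1/14 (B(u, m) = (2*(-1)/(-3 - 1))/(-7) = (2*(-1)/(-4))*(-⅐) = (2*(-1)*(-¼))*(-⅐) = (½)*(-⅐) = -1/14)
C(Y) = Y²
41651 + C(B(4, 13)) = 41651 + (-1/14)² = 41651 + 1/196 = 8163597/196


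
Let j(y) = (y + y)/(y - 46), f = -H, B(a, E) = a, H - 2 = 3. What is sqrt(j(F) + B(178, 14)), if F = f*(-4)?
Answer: sqrt(29822)/13 ≈ 13.284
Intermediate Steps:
H = 5 (H = 2 + 3 = 5)
f = -5 (f = -1*5 = -5)
F = 20 (F = -5*(-4) = 20)
j(y) = 2*y/(-46 + y) (j(y) = (2*y)/(-46 + y) = 2*y/(-46 + y))
sqrt(j(F) + B(178, 14)) = sqrt(2*20/(-46 + 20) + 178) = sqrt(2*20/(-26) + 178) = sqrt(2*20*(-1/26) + 178) = sqrt(-20/13 + 178) = sqrt(2294/13) = sqrt(29822)/13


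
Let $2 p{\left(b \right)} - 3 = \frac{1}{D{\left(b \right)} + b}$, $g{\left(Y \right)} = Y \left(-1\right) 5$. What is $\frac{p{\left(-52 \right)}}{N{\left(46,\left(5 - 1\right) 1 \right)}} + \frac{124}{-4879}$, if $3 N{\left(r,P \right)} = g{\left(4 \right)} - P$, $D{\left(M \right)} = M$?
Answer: $- \frac{1723705}{8118656} \approx -0.21231$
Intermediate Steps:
$g{\left(Y \right)} = - 5 Y$ ($g{\left(Y \right)} = - Y 5 = - 5 Y$)
$p{\left(b \right)} = \frac{3}{2} + \frac{1}{4 b}$ ($p{\left(b \right)} = \frac{3}{2} + \frac{1}{2 \left(b + b\right)} = \frac{3}{2} + \frac{1}{2 \cdot 2 b} = \frac{3}{2} + \frac{\frac{1}{2} \frac{1}{b}}{2} = \frac{3}{2} + \frac{1}{4 b}$)
$N{\left(r,P \right)} = - \frac{20}{3} - \frac{P}{3}$ ($N{\left(r,P \right)} = \frac{\left(-5\right) 4 - P}{3} = \frac{-20 - P}{3} = - \frac{20}{3} - \frac{P}{3}$)
$\frac{p{\left(-52 \right)}}{N{\left(46,\left(5 - 1\right) 1 \right)}} + \frac{124}{-4879} = \frac{\frac{1}{4} \frac{1}{-52} \left(1 + 6 \left(-52\right)\right)}{- \frac{20}{3} - \frac{\left(5 - 1\right) 1}{3}} + \frac{124}{-4879} = \frac{\frac{1}{4} \left(- \frac{1}{52}\right) \left(1 - 312\right)}{- \frac{20}{3} - \frac{4 \cdot 1}{3}} + 124 \left(- \frac{1}{4879}\right) = \frac{\frac{1}{4} \left(- \frac{1}{52}\right) \left(-311\right)}{- \frac{20}{3} - \frac{4}{3}} - \frac{124}{4879} = \frac{311}{208 \left(- \frac{20}{3} - \frac{4}{3}\right)} - \frac{124}{4879} = \frac{311}{208 \left(-8\right)} - \frac{124}{4879} = \frac{311}{208} \left(- \frac{1}{8}\right) - \frac{124}{4879} = - \frac{311}{1664} - \frac{124}{4879} = - \frac{1723705}{8118656}$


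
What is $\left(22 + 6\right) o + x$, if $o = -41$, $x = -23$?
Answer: $-1171$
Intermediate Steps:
$\left(22 + 6\right) o + x = \left(22 + 6\right) \left(-41\right) - 23 = 28 \left(-41\right) - 23 = -1148 - 23 = -1171$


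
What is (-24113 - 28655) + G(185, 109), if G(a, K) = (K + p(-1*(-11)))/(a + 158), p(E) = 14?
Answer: -18099301/343 ≈ -52768.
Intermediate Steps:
G(a, K) = (14 + K)/(158 + a) (G(a, K) = (K + 14)/(a + 158) = (14 + K)/(158 + a))
(-24113 - 28655) + G(185, 109) = (-24113 - 28655) + (14 + 109)/(158 + 185) = -52768 + 123/343 = -18099301/343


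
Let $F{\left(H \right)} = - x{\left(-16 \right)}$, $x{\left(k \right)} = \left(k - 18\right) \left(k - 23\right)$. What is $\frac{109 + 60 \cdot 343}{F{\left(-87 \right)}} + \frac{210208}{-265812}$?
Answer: $- \frac{9441373}{575926} \approx -16.393$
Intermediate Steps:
$x{\left(k \right)} = \left(-23 + k\right) \left(-18 + k\right)$ ($x{\left(k \right)} = \left(-18 + k\right) \left(-23 + k\right) = \left(-23 + k\right) \left(-18 + k\right)$)
$F{\left(H \right)} = -1326$ ($F{\left(H \right)} = - (414 + \left(-16\right)^{2} - -656) = - (414 + 256 + 656) = \left(-1\right) 1326 = -1326$)
$\frac{109 + 60 \cdot 343}{F{\left(-87 \right)}} + \frac{210208}{-265812} = \frac{109 + 60 \cdot 343}{-1326} + \frac{210208}{-265812} = \left(109 + 20580\right) \left(- \frac{1}{1326}\right) + 210208 \left(- \frac{1}{265812}\right) = 20689 \left(- \frac{1}{1326}\right) - \frac{52552}{66453} = - \frac{1217}{78} - \frac{52552}{66453} = - \frac{9441373}{575926}$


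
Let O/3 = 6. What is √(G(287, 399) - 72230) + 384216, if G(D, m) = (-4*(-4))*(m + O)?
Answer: 384216 + I*√65558 ≈ 3.8422e+5 + 256.04*I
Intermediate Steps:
O = 18 (O = 3*6 = 18)
G(D, m) = 288 + 16*m (G(D, m) = (-4*(-4))*(m + 18) = 16*(18 + m) = 288 + 16*m)
√(G(287, 399) - 72230) + 384216 = √((288 + 16*399) - 72230) + 384216 = √((288 + 6384) - 72230) + 384216 = √(6672 - 72230) + 384216 = √(-65558) + 384216 = I*√65558 + 384216 = 384216 + I*√65558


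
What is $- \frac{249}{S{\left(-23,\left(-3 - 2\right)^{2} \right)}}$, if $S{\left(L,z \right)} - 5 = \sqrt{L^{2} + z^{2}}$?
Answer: $\frac{1245}{1129} - \frac{249 \sqrt{1154}}{1129} \approx -6.3894$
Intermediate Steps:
$S{\left(L,z \right)} = 5 + \sqrt{L^{2} + z^{2}}$
$- \frac{249}{S{\left(-23,\left(-3 - 2\right)^{2} \right)}} = - \frac{249}{5 + \sqrt{\left(-23\right)^{2} + \left(\left(-3 - 2\right)^{2}\right)^{2}}} = - \frac{249}{5 + \sqrt{529 + \left(\left(-5\right)^{2}\right)^{2}}} = - \frac{249}{5 + \sqrt{529 + 25^{2}}} = - \frac{249}{5 + \sqrt{529 + 625}} = - \frac{249}{5 + \sqrt{1154}}$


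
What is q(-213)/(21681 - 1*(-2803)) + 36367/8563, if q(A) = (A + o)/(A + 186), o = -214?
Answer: 24044716357/5660725284 ≈ 4.2476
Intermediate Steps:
q(A) = (-214 + A)/(186 + A) (q(A) = (A - 214)/(A + 186) = (-214 + A)/(186 + A))
q(-213)/(21681 - 1*(-2803)) + 36367/8563 = ((-214 - 213)/(186 - 213))/(21681 - 1*(-2803)) + 36367/8563 = (-427/(-27))/(21681 + 2803) + 36367*(1/8563) = -1/27*(-427)/24484 + 36367/8563 = (427/27)*(1/24484) + 36367/8563 = 427/661068 + 36367/8563 = 24044716357/5660725284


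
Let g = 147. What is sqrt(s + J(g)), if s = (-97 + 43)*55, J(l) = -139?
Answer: I*sqrt(3109) ≈ 55.758*I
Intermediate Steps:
s = -2970 (s = -54*55 = -2970)
sqrt(s + J(g)) = sqrt(-2970 - 139) = sqrt(-3109) = I*sqrt(3109)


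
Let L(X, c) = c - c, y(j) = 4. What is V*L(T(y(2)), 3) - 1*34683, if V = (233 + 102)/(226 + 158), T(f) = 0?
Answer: -34683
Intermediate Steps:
L(X, c) = 0
V = 335/384 ≈ 0.87240
V*L(T(y(2)), 3) - 1*34683 = (335/384)*0 - 1*34683 = 0 - 34683 = -34683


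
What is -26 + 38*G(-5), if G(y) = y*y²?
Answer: -4776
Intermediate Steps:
G(y) = y³
-26 + 38*G(-5) = -26 + 38*(-5)³ = -26 + 38*(-125) = -26 - 4750 = -4776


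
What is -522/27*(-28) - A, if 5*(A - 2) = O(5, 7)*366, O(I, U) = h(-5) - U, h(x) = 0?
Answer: 15776/15 ≈ 1051.7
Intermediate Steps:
O(I, U) = -U (O(I, U) = 0 - U = -U)
A = -2552/5 (A = 2 + (-1*7*366)/5 = 2 + (-7*366)/5 = 2 + (1/5)*(-2562) = 2 - 2562/5 = -2552/5 ≈ -510.40)
-522/27*(-28) - A = -522/27*(-28) - 1*(-2552/5) = -522/27*(-28) + 2552/5 = -18*29/27*(-28) + 2552/5 = -58/3*(-28) + 2552/5 = 1624/3 + 2552/5 = 15776/15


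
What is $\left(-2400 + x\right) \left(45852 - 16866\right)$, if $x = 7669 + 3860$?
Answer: $264613194$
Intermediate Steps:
$x = 11529$
$\left(-2400 + x\right) \left(45852 - 16866\right) = \left(-2400 + 11529\right) \left(45852 - 16866\right) = 9129 \cdot 28986 = 264613194$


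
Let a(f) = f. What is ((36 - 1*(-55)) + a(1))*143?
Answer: 13156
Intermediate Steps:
((36 - 1*(-55)) + a(1))*143 = ((36 - 1*(-55)) + 1)*143 = ((36 + 55) + 1)*143 = (91 + 1)*143 = 92*143 = 13156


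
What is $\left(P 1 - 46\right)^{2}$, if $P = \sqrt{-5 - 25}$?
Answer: $\left(46 - i \sqrt{30}\right)^{2} \approx 2086.0 - 503.9 i$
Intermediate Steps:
$P = i \sqrt{30}$ ($P = \sqrt{-30} = i \sqrt{30} \approx 5.4772 i$)
$\left(P 1 - 46\right)^{2} = \left(i \sqrt{30} \cdot 1 - 46\right)^{2} = \left(i \sqrt{30} - 46\right)^{2} = \left(-46 + i \sqrt{30}\right)^{2}$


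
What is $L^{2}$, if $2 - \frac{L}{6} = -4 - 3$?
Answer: $2916$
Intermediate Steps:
$L = 54$ ($L = 12 - 6 \left(-4 - 3\right) = 12 - -42 = 12 + 42 = 54$)
$L^{2} = 54^{2} = 2916$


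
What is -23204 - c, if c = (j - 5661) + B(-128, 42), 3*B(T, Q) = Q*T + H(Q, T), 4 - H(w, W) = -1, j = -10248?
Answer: -16514/3 ≈ -5504.7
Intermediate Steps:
H(w, W) = 5 (H(w, W) = 4 - 1*(-1) = 4 + 1 = 5)
B(T, Q) = 5/3 + Q*T/3 (B(T, Q) = (Q*T + 5)/3 = (5 + Q*T)/3 = 5/3 + Q*T/3)
c = -53098/3 (c = (-10248 - 5661) + (5/3 + (1/3)*42*(-128)) = -15909 + (5/3 - 1792) = -15909 - 5371/3 = -53098/3 ≈ -17699.)
-23204 - c = -23204 - 1*(-53098/3) = -23204 + 53098/3 = -16514/3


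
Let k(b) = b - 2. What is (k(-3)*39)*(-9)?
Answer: 1755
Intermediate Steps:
k(b) = -2 + b
(k(-3)*39)*(-9) = ((-2 - 3)*39)*(-9) = -5*39*(-9) = -195*(-9) = 1755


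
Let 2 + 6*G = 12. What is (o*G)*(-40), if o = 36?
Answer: -2400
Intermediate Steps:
G = 5/3 (G = -⅓ + (⅙)*12 = -⅓ + 2 = 5/3 ≈ 1.6667)
(o*G)*(-40) = (36*(5/3))*(-40) = 60*(-40) = -2400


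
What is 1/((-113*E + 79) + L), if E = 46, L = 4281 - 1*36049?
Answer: -1/36887 ≈ -2.7110e-5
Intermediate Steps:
L = -31768 (L = 4281 - 36049 = -31768)
1/((-113*E + 79) + L) = 1/((-113*46 + 79) - 31768) = 1/((-5198 + 79) - 31768) = 1/(-5119 - 31768) = 1/(-36887) = -1/36887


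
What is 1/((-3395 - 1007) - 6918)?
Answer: -1/11320 ≈ -8.8339e-5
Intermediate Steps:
1/((-3395 - 1007) - 6918) = 1/(-4402 - 6918) = 1/(-11320) = -1/11320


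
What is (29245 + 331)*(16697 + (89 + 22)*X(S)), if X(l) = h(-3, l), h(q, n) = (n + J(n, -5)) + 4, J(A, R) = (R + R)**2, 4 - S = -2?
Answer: 854953432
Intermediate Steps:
S = 6 (S = 4 - 1*(-2) = 4 + 2 = 6)
J(A, R) = 4*R**2 (J(A, R) = (2*R)**2 = 4*R**2)
h(q, n) = 104 + n (h(q, n) = (n + 4*(-5)**2) + 4 = (n + 4*25) + 4 = (n + 100) + 4 = (100 + n) + 4 = 104 + n)
X(l) = 104 + l
(29245 + 331)*(16697 + (89 + 22)*X(S)) = (29245 + 331)*(16697 + (89 + 22)*(104 + 6)) = 29576*(16697 + 111*110) = 29576*(16697 + 12210) = 29576*28907 = 854953432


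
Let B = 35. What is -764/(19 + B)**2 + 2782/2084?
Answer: 815017/759618 ≈ 1.0729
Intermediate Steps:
-764/(19 + B)**2 + 2782/2084 = -764/(19 + 35)**2 + 2782/2084 = -764/(54**2) + 2782*(1/2084) = -764/2916 + 1391/1042 = -764*1/2916 + 1391/1042 = -191/729 + 1391/1042 = 815017/759618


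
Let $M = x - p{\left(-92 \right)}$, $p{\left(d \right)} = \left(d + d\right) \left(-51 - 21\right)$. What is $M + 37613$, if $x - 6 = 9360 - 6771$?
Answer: $26960$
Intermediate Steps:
$p{\left(d \right)} = - 144 d$ ($p{\left(d \right)} = 2 d \left(-72\right) = - 144 d$)
$x = 2595$ ($x = 6 + \left(9360 - 6771\right) = 6 + 2589 = 2595$)
$M = -10653$ ($M = 2595 - \left(-144\right) \left(-92\right) = 2595 - 13248 = -10653$)
$M + 37613 = -10653 + 37613 = 26960$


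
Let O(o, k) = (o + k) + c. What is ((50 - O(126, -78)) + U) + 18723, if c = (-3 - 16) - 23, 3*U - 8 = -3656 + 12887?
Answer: 65540/3 ≈ 21847.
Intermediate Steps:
U = 9239/3 (U = 8/3 + (-3656 + 12887)/3 = 8/3 + (⅓)*9231 = 8/3 + 3077 = 9239/3 ≈ 3079.7)
c = -42 (c = -19 - 23 = -42)
O(o, k) = -42 + k + o (O(o, k) = (o + k) - 42 = (k + o) - 42 = -42 + k + o)
((50 - O(126, -78)) + U) + 18723 = ((50 - (-42 - 78 + 126)) + 9239/3) + 18723 = ((50 - 1*6) + 9239/3) + 18723 = ((50 - 6) + 9239/3) + 18723 = (44 + 9239/3) + 18723 = 9371/3 + 18723 = 65540/3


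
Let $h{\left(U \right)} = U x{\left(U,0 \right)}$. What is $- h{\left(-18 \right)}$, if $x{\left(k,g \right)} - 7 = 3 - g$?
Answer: $180$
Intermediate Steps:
$x{\left(k,g \right)} = 10 - g$ ($x{\left(k,g \right)} = 7 - \left(-3 + g\right) = 10 - g$)
$h{\left(U \right)} = 10 U$ ($h{\left(U \right)} = U \left(10 - 0\right) = U \left(10 + 0\right) = U 10 = 10 U$)
$- h{\left(-18 \right)} = - 10 \left(-18\right) = \left(-1\right) \left(-180\right) = 180$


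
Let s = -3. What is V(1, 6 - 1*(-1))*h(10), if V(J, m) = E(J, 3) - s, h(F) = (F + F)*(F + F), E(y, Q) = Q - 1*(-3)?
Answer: 3600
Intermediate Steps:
E(y, Q) = 3 + Q (E(y, Q) = Q + 3 = 3 + Q)
h(F) = 4*F² (h(F) = (2*F)*(2*F) = 4*F²)
V(J, m) = 9 (V(J, m) = (3 + 3) - 1*(-3) = 6 + 3 = 9)
V(1, 6 - 1*(-1))*h(10) = 9*(4*10²) = 9*(4*100) = 9*400 = 3600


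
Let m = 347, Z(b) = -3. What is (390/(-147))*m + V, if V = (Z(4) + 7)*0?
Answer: -45110/49 ≈ -920.61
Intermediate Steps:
V = 0 (V = (-3 + 7)*0 = 4*0 = 0)
(390/(-147))*m + V = (390/(-147))*347 + 0 = (390*(-1/147))*347 + 0 = -130/49*347 + 0 = -45110/49 + 0 = -45110/49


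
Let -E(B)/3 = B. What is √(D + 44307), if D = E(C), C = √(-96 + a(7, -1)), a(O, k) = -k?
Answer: √(44307 - 3*I*√95) ≈ 210.49 - 0.0695*I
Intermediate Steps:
C = I*√95 (C = √(-96 - 1*(-1)) = √(-96 + 1) = √(-95) = I*√95 ≈ 9.7468*I)
E(B) = -3*B
D = -3*I*√95 ≈ -29.24*I
√(D + 44307) = √(-3*I*√95 + 44307) = √(44307 - 3*I*√95)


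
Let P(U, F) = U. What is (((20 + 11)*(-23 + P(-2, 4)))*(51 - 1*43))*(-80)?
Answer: 496000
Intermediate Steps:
(((20 + 11)*(-23 + P(-2, 4)))*(51 - 1*43))*(-80) = (((20 + 11)*(-23 - 2))*(51 - 1*43))*(-80) = ((31*(-25))*(51 - 43))*(-80) = -775*8*(-80) = -6200*(-80) = 496000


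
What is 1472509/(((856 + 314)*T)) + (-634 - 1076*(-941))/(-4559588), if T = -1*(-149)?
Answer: 817204122154/99359122005 ≈ 8.2247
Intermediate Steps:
T = 149
1472509/(((856 + 314)*T)) + (-634 - 1076*(-941))/(-4559588) = 1472509/(((856 + 314)*149)) + (-634 - 1076*(-941))/(-4559588) = 1472509/((1170*149)) + (-634 + 1012516)*(-1/4559588) = 1472509/174330 + 1011882*(-1/4559588) = 1472509*(1/174330) - 505941/2279794 = 1472509/174330 - 505941/2279794 = 817204122154/99359122005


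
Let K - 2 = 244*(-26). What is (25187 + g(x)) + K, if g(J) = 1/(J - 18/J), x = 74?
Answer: 51428042/2729 ≈ 18845.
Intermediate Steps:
K = -6342 (K = 2 + 244*(-26) = 2 - 6344 = -6342)
(25187 + g(x)) + K = (25187 + 74/(-18 + 74²)) - 6342 = (25187 + 74/(-18 + 5476)) - 6342 = (25187 + 74/5458) - 6342 = (25187 + 74*(1/5458)) - 6342 = (25187 + 37/2729) - 6342 = 68735360/2729 - 6342 = 51428042/2729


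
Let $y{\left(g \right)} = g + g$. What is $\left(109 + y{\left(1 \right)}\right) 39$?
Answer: $4329$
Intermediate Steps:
$y{\left(g \right)} = 2 g$
$\left(109 + y{\left(1 \right)}\right) 39 = \left(109 + 2 \cdot 1\right) 39 = \left(109 + 2\right) 39 = 111 \cdot 39 = 4329$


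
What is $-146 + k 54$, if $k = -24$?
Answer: $-1442$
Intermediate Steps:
$-146 + k 54 = -146 - 1296 = -1442$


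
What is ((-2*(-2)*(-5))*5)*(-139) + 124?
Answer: 14024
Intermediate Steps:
((-2*(-2)*(-5))*5)*(-139) + 124 = ((4*(-5))*5)*(-139) + 124 = -20*5*(-139) + 124 = -100*(-139) + 124 = 13900 + 124 = 14024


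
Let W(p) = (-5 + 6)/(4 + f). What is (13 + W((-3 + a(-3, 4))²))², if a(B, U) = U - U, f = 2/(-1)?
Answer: 729/4 ≈ 182.25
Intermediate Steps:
f = -2 (f = 2*(-1) = -2)
a(B, U) = 0
W(p) = ½ (W(p) = (-5 + 6)/(4 - 2) = 1/2 = 1*(½) = ½)
(13 + W((-3 + a(-3, 4))²))² = (13 + ½)² = (27/2)² = 729/4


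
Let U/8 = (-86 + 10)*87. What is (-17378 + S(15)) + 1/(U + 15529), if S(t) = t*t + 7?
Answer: -640694583/37367 ≈ -17146.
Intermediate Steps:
U = -52896 (U = 8*((-86 + 10)*87) = 8*(-76*87) = 8*(-6612) = -52896)
S(t) = 7 + t**2 (S(t) = t**2 + 7 = 7 + t**2)
(-17378 + S(15)) + 1/(U + 15529) = (-17378 + (7 + 15**2)) + 1/(-52896 + 15529) = (-17378 + (7 + 225)) + 1/(-37367) = (-17378 + 232) - 1/37367 = -17146 - 1/37367 = -640694583/37367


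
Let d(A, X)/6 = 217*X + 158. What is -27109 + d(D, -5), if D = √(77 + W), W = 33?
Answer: -32671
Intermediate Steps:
D = √110 (D = √(77 + 33) = √110 ≈ 10.488)
d(A, X) = 948 + 1302*X (d(A, X) = 6*(217*X + 158) = 6*(158 + 217*X) = 948 + 1302*X)
-27109 + d(D, -5) = -27109 + (948 + 1302*(-5)) = -27109 + (948 - 6510) = -27109 - 5562 = -32671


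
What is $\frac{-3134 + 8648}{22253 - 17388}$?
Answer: $\frac{5514}{4865} \approx 1.1334$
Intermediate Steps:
$\frac{-3134 + 8648}{22253 - 17388} = \frac{5514}{4865}$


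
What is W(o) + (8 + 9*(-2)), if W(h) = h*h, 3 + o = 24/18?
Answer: -65/9 ≈ -7.2222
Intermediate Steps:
o = -5/3 (o = -3 + 24/18 = -3 + 24*(1/18) = -3 + 4/3 = -5/3 ≈ -1.6667)
W(h) = h²
W(o) + (8 + 9*(-2)) = (-5/3)² + (8 + 9*(-2)) = 25/9 + (8 - 18) = 25/9 - 10 = -65/9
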